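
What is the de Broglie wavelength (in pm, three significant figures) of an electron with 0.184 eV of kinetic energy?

KE = 0.184 eV = 2.948 × 10⁻²⁰ J.
p = √(2mKE) = √(2 × 9.109 × 10⁻³¹ × 2.948 × 10⁻²⁰) = 2.317 × 10⁻²⁵ kg·m/s.
λ = h/p = 6.626 × 10⁻³⁴ / 2.317 × 10⁻²⁵ = 2.86 × 10⁻⁹ m = 2860 pm.

λ = 2860 pm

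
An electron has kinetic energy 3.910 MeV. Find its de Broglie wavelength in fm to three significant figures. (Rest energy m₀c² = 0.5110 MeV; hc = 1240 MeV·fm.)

λ = 282 fm

Total energy E = KE + m₀c² = 3.910 + 0.5110 = 4.4210 MeV.
(pc)² = E² − (m₀c²)² = (4.4210)² − (0.5110)² = 19.28 MeV², so pc = 4.391 MeV.
λ = hc/(pc) = 1240 MeV·fm / 4.391 MeV = 282 fm.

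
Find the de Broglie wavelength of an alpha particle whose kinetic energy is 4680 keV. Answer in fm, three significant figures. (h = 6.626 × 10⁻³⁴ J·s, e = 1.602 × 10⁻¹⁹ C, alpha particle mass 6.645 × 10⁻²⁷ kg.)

KE = 4680 keV = 7.497 × 10⁻¹³ J.
p = √(2mKE) = √(2 × 6.645 × 10⁻²⁷ × 7.497 × 10⁻¹³) = 9.982 × 10⁻²⁰ kg·m/s.
λ = h/p = 6.626 × 10⁻³⁴ / 9.982 × 10⁻²⁰ = 6.64 × 10⁻¹⁵ m = 6.64 fm.

λ = 6.64 fm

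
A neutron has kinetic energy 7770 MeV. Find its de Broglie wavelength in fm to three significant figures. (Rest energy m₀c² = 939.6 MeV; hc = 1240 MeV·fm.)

λ = 0.143 fm

Total energy E = KE + m₀c² = 7770 + 939.6 = 8709.6 MeV.
(pc)² = E² − (m₀c²)² = (8709.6)² − (939.6)² = 7.497 × 10⁷ MeV², so pc = 8659 MeV.
λ = hc/(pc) = 1240 MeV·fm / 8659 MeV = 0.143 fm.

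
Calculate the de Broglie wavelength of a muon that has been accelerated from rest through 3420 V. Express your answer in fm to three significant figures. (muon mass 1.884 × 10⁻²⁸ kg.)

λ = 1460 fm

KE = eV = 1.602 × 10⁻¹⁹ × 3420 = 5.479 × 10⁻¹⁶ J.
p = √(2mKE) = √(2 × 1.884 × 10⁻²⁸ × 5.479 × 10⁻¹⁶) = 4.544 × 10⁻²² kg·m/s.
λ = h/p = 6.626 × 10⁻³⁴ / 4.544 × 10⁻²² = 1.46 × 10⁻¹² m = 1460 fm.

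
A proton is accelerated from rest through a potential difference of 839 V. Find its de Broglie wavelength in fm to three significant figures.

KE = eV = 1.602 × 10⁻¹⁹ × 839.0 = 1.344 × 10⁻¹⁶ J.
p = √(2mKE) = √(2 × 1.673 × 10⁻²⁷ × 1.344 × 10⁻¹⁶) = 6.706 × 10⁻²² kg·m/s.
λ = h/p = 6.626 × 10⁻³⁴ / 6.706 × 10⁻²² = 9.88 × 10⁻¹³ m = 988 fm.

λ = 988 fm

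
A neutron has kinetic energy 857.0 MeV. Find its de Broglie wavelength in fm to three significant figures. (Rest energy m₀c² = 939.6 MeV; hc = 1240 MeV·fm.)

λ = 0.810 fm

Total energy E = KE + m₀c² = 857.0 + 939.6 = 1796.6 MeV.
(pc)² = E² − (m₀c²)² = (1796.6)² − (939.6)² = 2.345 × 10⁶ MeV², so pc = 1531 MeV.
λ = hc/(pc) = 1240 MeV·fm / 1531 MeV = 0.810 fm.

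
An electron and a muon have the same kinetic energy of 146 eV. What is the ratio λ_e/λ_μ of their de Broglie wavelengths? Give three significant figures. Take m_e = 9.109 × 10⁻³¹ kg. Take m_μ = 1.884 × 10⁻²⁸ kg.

λ_e/λ_μ = 14.4

At fixed KE, p = √(2mKE) so λ = h/p ∝ 1/√m.
λ_e/λ_μ = √(m_μ/m_e) = √(1.884 × 10⁻²⁸/9.109 × 10⁻³¹) = √(206.8) = 14.4.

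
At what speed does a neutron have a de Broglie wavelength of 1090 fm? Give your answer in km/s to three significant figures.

p = h/λ = 6.626 × 10⁻³⁴ / 1.090 × 10⁻¹² = 6.079 × 10⁻²² kg·m/s.
v = p/m = 6.079 × 10⁻²² / 1.675 × 10⁻²⁷ = 3.63 × 10⁵ m/s = 363 km/s.

v = 363 km/s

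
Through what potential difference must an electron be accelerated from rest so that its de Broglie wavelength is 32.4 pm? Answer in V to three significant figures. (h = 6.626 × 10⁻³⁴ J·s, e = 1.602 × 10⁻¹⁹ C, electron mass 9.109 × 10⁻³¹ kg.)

p = h/λ = 6.626 × 10⁻³⁴ / 3.240 × 10⁻¹¹ = 2.045 × 10⁻²³ kg·m/s.
KE = p²/(2m) = 2.296 × 10⁻¹⁶ J.
V = KE/e = 2.296 × 10⁻¹⁶ / (1.602 × 10⁻¹⁹) = 1430 V.

V = 1430 V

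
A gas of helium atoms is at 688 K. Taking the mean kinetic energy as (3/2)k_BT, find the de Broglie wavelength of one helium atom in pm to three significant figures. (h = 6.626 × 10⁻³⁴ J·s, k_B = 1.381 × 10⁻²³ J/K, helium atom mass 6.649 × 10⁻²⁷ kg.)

λ = 48.1 pm

KE = (3/2)k_BT = 1.5 × 1.381 × 10⁻²³ × 688 = 1.425 × 10⁻²⁰ J.
p = √(2mKE) = √(2 × 6.649 × 10⁻²⁷ × 1.425 × 10⁻²⁰) = 1.377 × 10⁻²³ kg·m/s.
λ = h/p = 4.81 × 10⁻¹¹ m = 48.1 pm.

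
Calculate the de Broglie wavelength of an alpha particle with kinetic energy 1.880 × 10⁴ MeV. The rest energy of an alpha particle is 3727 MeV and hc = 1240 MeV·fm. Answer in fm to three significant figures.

Total energy E = KE + m₀c² = 1.880 × 10⁴ + 3727 = 22527 MeV.
(pc)² = E² − (m₀c²)² = (22527)² − (3727)² = 4.936 × 10⁸ MeV², so pc = 2.222 × 10⁴ MeV.
λ = hc/(pc) = 1240 MeV·fm / 2.222 × 10⁴ MeV = 0.0558 fm.

λ = 0.0558 fm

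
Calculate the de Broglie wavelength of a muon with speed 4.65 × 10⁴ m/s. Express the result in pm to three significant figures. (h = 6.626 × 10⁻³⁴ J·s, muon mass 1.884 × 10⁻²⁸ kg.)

λ = 75.6 pm

p = mv = 1.884 × 10⁻²⁸ × 4.65 × 10⁴ = 8.761 × 10⁻²⁴ kg·m/s.
λ = h/p = 6.626 × 10⁻³⁴ / 8.761 × 10⁻²⁴ = 7.56 × 10⁻¹¹ m = 75.6 pm.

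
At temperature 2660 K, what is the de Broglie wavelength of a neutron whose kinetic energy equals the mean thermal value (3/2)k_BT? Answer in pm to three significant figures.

KE = (3/2)k_BT = 1.5 × 1.381 × 10⁻²³ × 2660 = 5.510 × 10⁻²⁰ J.
p = √(2mKE) = √(2 × 1.675 × 10⁻²⁷ × 5.510 × 10⁻²⁰) = 1.359 × 10⁻²³ kg·m/s.
λ = h/p = 4.88 × 10⁻¹¹ m = 48.8 pm.

λ = 48.8 pm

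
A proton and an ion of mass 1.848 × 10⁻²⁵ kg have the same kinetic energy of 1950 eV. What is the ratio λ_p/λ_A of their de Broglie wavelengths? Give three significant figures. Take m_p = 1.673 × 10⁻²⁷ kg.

λ_p/λ_A = 10.5

At fixed KE, p = √(2mKE) so λ = h/p ∝ 1/√m.
λ_p/λ_A = √(m_A/m_p) = √(1.848 × 10⁻²⁵/1.673 × 10⁻²⁷) = √(110.5) = 10.5.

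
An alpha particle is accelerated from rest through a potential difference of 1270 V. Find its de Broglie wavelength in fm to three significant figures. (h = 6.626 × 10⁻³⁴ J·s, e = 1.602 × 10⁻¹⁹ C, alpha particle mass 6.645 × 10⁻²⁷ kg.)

KE = 2eV = 2 × 1.602 × 10⁻¹⁹ × 1270 = 4.069 × 10⁻¹⁶ J.
p = √(2mKE) = √(2 × 6.645 × 10⁻²⁷ × 4.069 × 10⁻¹⁶) = 2.325 × 10⁻²¹ kg·m/s.
λ = h/p = 6.626 × 10⁻³⁴ / 2.325 × 10⁻²¹ = 2.85 × 10⁻¹³ m = 285 fm.

λ = 285 fm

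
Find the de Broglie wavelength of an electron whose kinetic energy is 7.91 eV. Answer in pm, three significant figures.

KE = 7.91 eV = 1.267 × 10⁻¹⁸ J.
p = √(2mKE) = √(2 × 9.109 × 10⁻³¹ × 1.267 × 10⁻¹⁸) = 1.519 × 10⁻²⁴ kg·m/s.
λ = h/p = 6.626 × 10⁻³⁴ / 1.519 × 10⁻²⁴ = 4.36 × 10⁻¹⁰ m = 436 pm.

λ = 436 pm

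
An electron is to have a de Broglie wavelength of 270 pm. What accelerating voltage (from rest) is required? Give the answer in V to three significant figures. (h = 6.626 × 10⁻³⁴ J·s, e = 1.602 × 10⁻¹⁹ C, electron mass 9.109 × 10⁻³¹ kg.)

V = 20.6 V

p = h/λ = 6.626 × 10⁻³⁴ / 2.700 × 10⁻¹⁰ = 2.454 × 10⁻²⁴ kg·m/s.
KE = p²/(2m) = 3.306 × 10⁻¹⁸ J.
V = KE/e = 3.306 × 10⁻¹⁸ / (1.602 × 10⁻¹⁹) = 20.6 V.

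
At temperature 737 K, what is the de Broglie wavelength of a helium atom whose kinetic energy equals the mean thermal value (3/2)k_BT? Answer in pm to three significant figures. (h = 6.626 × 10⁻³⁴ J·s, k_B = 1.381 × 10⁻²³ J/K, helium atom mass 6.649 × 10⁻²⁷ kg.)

λ = 46.5 pm

KE = (3/2)k_BT = 1.5 × 1.381 × 10⁻²³ × 737 = 1.527 × 10⁻²⁰ J.
p = √(2mKE) = √(2 × 6.649 × 10⁻²⁷ × 1.527 × 10⁻²⁰) = 1.425 × 10⁻²³ kg·m/s.
λ = h/p = 4.65 × 10⁻¹¹ m = 46.5 pm.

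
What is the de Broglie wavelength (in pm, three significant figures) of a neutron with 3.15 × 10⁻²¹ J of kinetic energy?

p = √(2mKE) = √(2 × 1.675 × 10⁻²⁷ × 3.150 × 10⁻²¹) = 3.248 × 10⁻²⁴ kg·m/s.
λ = h/p = 6.626 × 10⁻³⁴ / 3.248 × 10⁻²⁴ = 2.04 × 10⁻¹⁰ m = 204 pm.

λ = 204 pm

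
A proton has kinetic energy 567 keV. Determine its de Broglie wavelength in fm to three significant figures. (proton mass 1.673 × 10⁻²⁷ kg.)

KE = 567 keV = 9.083 × 10⁻¹⁴ J.
p = √(2mKE) = √(2 × 1.673 × 10⁻²⁷ × 9.083 × 10⁻¹⁴) = 1.743 × 10⁻²⁰ kg·m/s.
λ = h/p = 6.626 × 10⁻³⁴ / 1.743 × 10⁻²⁰ = 3.80 × 10⁻¹⁴ m = 38.0 fm.

λ = 38.0 fm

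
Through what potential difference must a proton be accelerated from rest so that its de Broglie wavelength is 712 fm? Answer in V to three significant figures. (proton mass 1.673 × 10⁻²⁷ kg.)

p = h/λ = 6.626 × 10⁻³⁴ / 7.120 × 10⁻¹³ = 9.306 × 10⁻²² kg·m/s.
KE = p²/(2m) = 2.588 × 10⁻¹⁶ J.
V = KE/e = 2.588 × 10⁻¹⁶ / (1.602 × 10⁻¹⁹) = 1620 V.

V = 1620 V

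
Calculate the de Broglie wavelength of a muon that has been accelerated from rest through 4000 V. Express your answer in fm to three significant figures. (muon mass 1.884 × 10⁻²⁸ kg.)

KE = eV = 1.602 × 10⁻¹⁹ × 4000 = 6.408 × 10⁻¹⁶ J.
p = √(2mKE) = √(2 × 1.884 × 10⁻²⁸ × 6.408 × 10⁻¹⁶) = 4.914 × 10⁻²² kg·m/s.
λ = h/p = 6.626 × 10⁻³⁴ / 4.914 × 10⁻²² = 1.35 × 10⁻¹² m = 1350 fm.

λ = 1350 fm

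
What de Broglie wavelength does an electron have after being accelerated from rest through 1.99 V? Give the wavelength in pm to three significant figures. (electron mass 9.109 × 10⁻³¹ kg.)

λ = 869 pm

KE = eV = 1.602 × 10⁻¹⁹ × 1.990 = 3.188 × 10⁻¹⁹ J.
p = √(2mKE) = √(2 × 9.109 × 10⁻³¹ × 3.188 × 10⁻¹⁹) = 7.621 × 10⁻²⁵ kg·m/s.
λ = h/p = 6.626 × 10⁻³⁴ / 7.621 × 10⁻²⁵ = 8.69 × 10⁻¹⁰ m = 869 pm.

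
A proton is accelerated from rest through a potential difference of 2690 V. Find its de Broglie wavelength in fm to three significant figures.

λ = 552 fm

KE = eV = 1.602 × 10⁻¹⁹ × 2690 = 4.309 × 10⁻¹⁶ J.
p = √(2mKE) = √(2 × 1.673 × 10⁻²⁷ × 4.309 × 10⁻¹⁶) = 1.201 × 10⁻²¹ kg·m/s.
λ = h/p = 6.626 × 10⁻³⁴ / 1.201 × 10⁻²¹ = 5.52 × 10⁻¹³ m = 552 fm.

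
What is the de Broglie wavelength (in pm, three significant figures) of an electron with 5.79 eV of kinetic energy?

KE = 5.79 eV = 9.276 × 10⁻¹⁹ J.
p = √(2mKE) = √(2 × 9.109 × 10⁻³¹ × 9.276 × 10⁻¹⁹) = 1.300 × 10⁻²⁴ kg·m/s.
λ = h/p = 6.626 × 10⁻³⁴ / 1.300 × 10⁻²⁴ = 5.10 × 10⁻¹⁰ m = 510 pm.

λ = 510 pm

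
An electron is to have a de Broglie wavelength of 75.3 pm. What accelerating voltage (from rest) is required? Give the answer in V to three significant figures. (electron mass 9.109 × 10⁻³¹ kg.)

p = h/λ = 6.626 × 10⁻³⁴ / 7.530 × 10⁻¹¹ = 8.799 × 10⁻²⁴ kg·m/s.
KE = p²/(2m) = 4.250 × 10⁻¹⁷ J.
V = KE/e = 4.250 × 10⁻¹⁷ / (1.602 × 10⁻¹⁹) = 265 V.

V = 265 V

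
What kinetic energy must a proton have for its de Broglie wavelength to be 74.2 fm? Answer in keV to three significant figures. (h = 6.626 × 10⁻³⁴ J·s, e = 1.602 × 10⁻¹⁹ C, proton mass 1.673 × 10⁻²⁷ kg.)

p = h/λ = 6.626 × 10⁻³⁴ / 7.420 × 10⁻¹⁴ = 8.930 × 10⁻²¹ kg·m/s.
KE = p²/(2m) = (8.930 × 10⁻²¹)² / (2 × 1.673 × 10⁻²⁷) = 2.383 × 10⁻¹⁴ J = 149 keV.

KE = 149 keV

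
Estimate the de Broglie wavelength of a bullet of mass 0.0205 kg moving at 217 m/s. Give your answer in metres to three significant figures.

λ = 1.49 × 10⁻³⁴ m

p = mv = 0.0205 × 217 = 4.449 kg·m/s.
λ = h/p = 6.626 × 10⁻³⁴ / 4.449 = 1.49 × 10⁻³⁴ m.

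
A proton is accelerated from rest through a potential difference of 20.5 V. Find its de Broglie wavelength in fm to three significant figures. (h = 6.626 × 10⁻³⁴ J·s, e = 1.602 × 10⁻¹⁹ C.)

KE = eV = 1.602 × 10⁻¹⁹ × 20.50 = 3.284 × 10⁻¹⁸ J.
p = √(2mKE) = √(2 × 1.673 × 10⁻²⁷ × 3.284 × 10⁻¹⁸) = 1.048 × 10⁻²² kg·m/s.
λ = h/p = 6.626 × 10⁻³⁴ / 1.048 × 10⁻²² = 6.32 × 10⁻¹² m = 6320 fm.

λ = 6320 fm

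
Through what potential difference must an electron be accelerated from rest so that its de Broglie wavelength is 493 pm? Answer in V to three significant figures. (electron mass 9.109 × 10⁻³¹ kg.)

V = 6.19 V

p = h/λ = 6.626 × 10⁻³⁴ / 4.930 × 10⁻¹⁰ = 1.344 × 10⁻²⁴ kg·m/s.
KE = p²/(2m) = 9.915 × 10⁻¹⁹ J.
V = KE/e = 9.915 × 10⁻¹⁹ / (1.602 × 10⁻¹⁹) = 6.19 V.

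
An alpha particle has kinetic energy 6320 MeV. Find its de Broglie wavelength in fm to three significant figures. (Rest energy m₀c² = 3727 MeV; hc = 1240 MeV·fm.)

λ = 0.133 fm

Total energy E = KE + m₀c² = 6320 + 3727 = 10047 MeV.
(pc)² = E² − (m₀c²)² = (10047)² − (3727)² = 8.705 × 10⁷ MeV², so pc = 9330 MeV.
λ = hc/(pc) = 1240 MeV·fm / 9330 MeV = 0.133 fm.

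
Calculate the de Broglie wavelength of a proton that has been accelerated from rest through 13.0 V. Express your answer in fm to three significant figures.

KE = eV = 1.602 × 10⁻¹⁹ × 13.00 = 2.083 × 10⁻¹⁸ J.
p = √(2mKE) = √(2 × 1.673 × 10⁻²⁷ × 2.083 × 10⁻¹⁸) = 8.348 × 10⁻²³ kg·m/s.
λ = h/p = 6.626 × 10⁻³⁴ / 8.348 × 10⁻²³ = 7.94 × 10⁻¹² m = 7940 fm.

λ = 7940 fm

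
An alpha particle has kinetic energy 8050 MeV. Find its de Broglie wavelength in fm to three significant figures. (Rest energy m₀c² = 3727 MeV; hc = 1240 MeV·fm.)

λ = 0.111 fm

Total energy E = KE + m₀c² = 8050 + 3727 = 11777 MeV.
(pc)² = E² − (m₀c²)² = (11777)² − (3727)² = 1.248 × 10⁸ MeV², so pc = 1.117 × 10⁴ MeV.
λ = hc/(pc) = 1240 MeV·fm / 1.117 × 10⁴ MeV = 0.111 fm.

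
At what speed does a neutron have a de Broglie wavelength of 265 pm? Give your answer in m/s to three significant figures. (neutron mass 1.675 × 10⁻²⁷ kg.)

v = 1490 m/s

p = h/λ = 6.626 × 10⁻³⁴ / 2.650 × 10⁻¹⁰ = 2.500 × 10⁻²⁴ kg·m/s.
v = p/m = 2.500 × 10⁻²⁴ / 1.675 × 10⁻²⁷ = 1.49 × 10³ m/s = 1490 m/s.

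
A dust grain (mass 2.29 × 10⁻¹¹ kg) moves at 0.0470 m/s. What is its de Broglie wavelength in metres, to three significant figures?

p = mv = 2.29 × 10⁻¹¹ × 0.0470 = 1.076 × 10⁻¹² kg·m/s.
λ = h/p = 6.626 × 10⁻³⁴ / 1.076 × 10⁻¹² = 6.16 × 10⁻²² m.

λ = 6.16 × 10⁻²² m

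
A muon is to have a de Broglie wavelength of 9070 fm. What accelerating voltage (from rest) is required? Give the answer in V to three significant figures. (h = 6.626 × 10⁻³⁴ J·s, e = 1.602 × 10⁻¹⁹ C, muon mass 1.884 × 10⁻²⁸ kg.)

V = 88.4 V

p = h/λ = 6.626 × 10⁻³⁴ / 9.070 × 10⁻¹² = 7.305 × 10⁻²³ kg·m/s.
KE = p²/(2m) = 1.416 × 10⁻¹⁷ J.
V = KE/e = 1.416 × 10⁻¹⁷ / (1.602 × 10⁻¹⁹) = 88.4 V.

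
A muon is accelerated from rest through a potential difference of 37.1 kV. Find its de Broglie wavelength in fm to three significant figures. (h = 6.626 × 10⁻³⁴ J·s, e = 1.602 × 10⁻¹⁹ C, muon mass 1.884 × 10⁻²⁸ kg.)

λ = 443 fm

KE = eV = 1.602 × 10⁻¹⁹ × 3.710 × 10⁴ = 5.943 × 10⁻¹⁵ J.
p = √(2mKE) = √(2 × 1.884 × 10⁻²⁸ × 5.943 × 10⁻¹⁵) = 1.496 × 10⁻²¹ kg·m/s.
λ = h/p = 6.626 × 10⁻³⁴ / 1.496 × 10⁻²¹ = 4.43 × 10⁻¹³ m = 443 fm.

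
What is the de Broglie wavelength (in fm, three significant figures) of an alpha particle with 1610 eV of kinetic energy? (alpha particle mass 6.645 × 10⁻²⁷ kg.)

KE = 1610 eV = 2.579 × 10⁻¹⁶ J.
p = √(2mKE) = √(2 × 6.645 × 10⁻²⁷ × 2.579 × 10⁻¹⁶) = 1.851 × 10⁻²¹ kg·m/s.
λ = h/p = 6.626 × 10⁻³⁴ / 1.851 × 10⁻²¹ = 3.58 × 10⁻¹³ m = 358 fm.

λ = 358 fm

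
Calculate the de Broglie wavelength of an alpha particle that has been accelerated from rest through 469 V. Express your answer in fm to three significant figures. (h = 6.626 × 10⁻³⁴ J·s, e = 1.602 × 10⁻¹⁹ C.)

λ = 469 fm

KE = 2eV = 2 × 1.602 × 10⁻¹⁹ × 469.0 = 1.503 × 10⁻¹⁶ J.
p = √(2mKE) = √(2 × 6.645 × 10⁻²⁷ × 1.503 × 10⁻¹⁶) = 1.413 × 10⁻²¹ kg·m/s.
λ = h/p = 6.626 × 10⁻³⁴ / 1.413 × 10⁻²¹ = 4.69 × 10⁻¹³ m = 469 fm.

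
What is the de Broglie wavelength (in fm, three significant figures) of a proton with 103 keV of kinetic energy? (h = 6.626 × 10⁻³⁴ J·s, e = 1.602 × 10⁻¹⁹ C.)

λ = 89.2 fm

KE = 103 keV = 1.650 × 10⁻¹⁴ J.
p = √(2mKE) = √(2 × 1.673 × 10⁻²⁷ × 1.650 × 10⁻¹⁴) = 7.430 × 10⁻²¹ kg·m/s.
λ = h/p = 6.626 × 10⁻³⁴ / 7.430 × 10⁻²¹ = 8.92 × 10⁻¹⁴ m = 89.2 fm.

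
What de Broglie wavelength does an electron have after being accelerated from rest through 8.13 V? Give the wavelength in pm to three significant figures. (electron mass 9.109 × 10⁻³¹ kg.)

KE = eV = 1.602 × 10⁻¹⁹ × 8.130 = 1.302 × 10⁻¹⁸ J.
p = √(2mKE) = √(2 × 9.109 × 10⁻³¹ × 1.302 × 10⁻¹⁸) = 1.540 × 10⁻²⁴ kg·m/s.
λ = h/p = 6.626 × 10⁻³⁴ / 1.540 × 10⁻²⁴ = 4.30 × 10⁻¹⁰ m = 430 pm.

λ = 430 pm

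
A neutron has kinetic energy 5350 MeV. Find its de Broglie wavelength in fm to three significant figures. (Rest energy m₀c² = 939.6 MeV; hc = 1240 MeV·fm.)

Total energy E = KE + m₀c² = 5350 + 939.6 = 6289.6 MeV.
(pc)² = E² − (m₀c²)² = (6289.6)² − (939.6)² = 3.868 × 10⁷ MeV², so pc = 6219 MeV.
λ = hc/(pc) = 1240 MeV·fm / 6219 MeV = 0.199 fm.

λ = 0.199 fm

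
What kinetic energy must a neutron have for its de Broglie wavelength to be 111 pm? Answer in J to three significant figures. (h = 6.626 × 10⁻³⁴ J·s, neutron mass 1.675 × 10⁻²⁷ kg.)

p = h/λ = 6.626 × 10⁻³⁴ / 1.110 × 10⁻¹⁰ = 5.969 × 10⁻²⁴ kg·m/s.
KE = p²/(2m) = (5.969 × 10⁻²⁴)² / (2 × 1.675 × 10⁻²⁷) = 1.064 × 10⁻²⁰ J = 1.06 × 10⁻²⁰ J.

KE = 1.06 × 10⁻²⁰ J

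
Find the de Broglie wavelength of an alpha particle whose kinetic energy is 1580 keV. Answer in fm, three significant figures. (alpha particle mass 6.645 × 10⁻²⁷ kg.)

λ = 11.4 fm

KE = 1580 keV = 2.531 × 10⁻¹³ J.
p = √(2mKE) = √(2 × 6.645 × 10⁻²⁷ × 2.531 × 10⁻¹³) = 5.800 × 10⁻²⁰ kg·m/s.
λ = h/p = 6.626 × 10⁻³⁴ / 5.800 × 10⁻²⁰ = 1.14 × 10⁻¹⁴ m = 11.4 fm.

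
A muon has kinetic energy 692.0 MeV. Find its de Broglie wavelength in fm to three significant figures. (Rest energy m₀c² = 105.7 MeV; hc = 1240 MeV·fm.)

Total energy E = KE + m₀c² = 692.0 + 105.7 = 797.7 MeV.
(pc)² = E² − (m₀c²)² = (797.7)² − (105.7)² = 6.252 × 10⁵ MeV², so pc = 790.7 MeV.
λ = hc/(pc) = 1240 MeV·fm / 790.7 MeV = 1.57 fm.

λ = 1.57 fm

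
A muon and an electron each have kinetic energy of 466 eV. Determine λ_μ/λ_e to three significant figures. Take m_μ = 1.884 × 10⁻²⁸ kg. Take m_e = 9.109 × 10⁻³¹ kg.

λ_μ/λ_e = 0.0695

At fixed KE, p = √(2mKE) so λ = h/p ∝ 1/√m.
λ_μ/λ_e = √(m_e/m_μ) = √(9.109 × 10⁻³¹/1.884 × 10⁻²⁸) = √(4.835 × 10⁻³) = 0.0695.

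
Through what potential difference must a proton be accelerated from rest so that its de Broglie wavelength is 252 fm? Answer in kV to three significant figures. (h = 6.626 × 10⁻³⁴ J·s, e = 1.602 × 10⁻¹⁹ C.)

V = 12.9 kV

p = h/λ = 6.626 × 10⁻³⁴ / 2.520 × 10⁻¹³ = 2.629 × 10⁻²¹ kg·m/s.
KE = p²/(2m) = 2.066 × 10⁻¹⁵ J.
V = KE/e = 2.066 × 10⁻¹⁵ / (1.602 × 10⁻¹⁹) = 12.9 kV.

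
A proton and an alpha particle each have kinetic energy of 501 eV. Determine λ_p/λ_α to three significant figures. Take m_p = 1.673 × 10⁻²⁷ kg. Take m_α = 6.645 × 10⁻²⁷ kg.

At fixed KE, p = √(2mKE) so λ = h/p ∝ 1/√m.
λ_p/λ_α = √(m_α/m_p) = √(6.645 × 10⁻²⁷/1.673 × 10⁻²⁷) = √(3.972) = 1.99.

λ_p/λ_α = 1.99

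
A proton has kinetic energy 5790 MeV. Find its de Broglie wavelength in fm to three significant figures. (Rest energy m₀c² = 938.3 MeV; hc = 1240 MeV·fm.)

λ = 0.186 fm

Total energy E = KE + m₀c² = 5790 + 938.3 = 6728.3 MeV.
(pc)² = E² − (m₀c²)² = (6728.3)² − (938.3)² = 4.439 × 10⁷ MeV², so pc = 6663 MeV.
λ = hc/(pc) = 1240 MeV·fm / 6663 MeV = 0.186 fm.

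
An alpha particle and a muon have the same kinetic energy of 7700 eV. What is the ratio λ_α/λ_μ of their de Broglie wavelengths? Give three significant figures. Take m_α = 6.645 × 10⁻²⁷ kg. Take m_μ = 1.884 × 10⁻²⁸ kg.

λ_α/λ_μ = 0.168

At fixed KE, p = √(2mKE) so λ = h/p ∝ 1/√m.
λ_α/λ_μ = √(m_μ/m_α) = √(1.884 × 10⁻²⁸/6.645 × 10⁻²⁷) = √(0.02835) = 0.168.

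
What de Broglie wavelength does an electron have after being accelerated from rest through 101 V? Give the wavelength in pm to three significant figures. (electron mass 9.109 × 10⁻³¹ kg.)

λ = 122 pm

KE = eV = 1.602 × 10⁻¹⁹ × 101.0 = 1.618 × 10⁻¹⁷ J.
p = √(2mKE) = √(2 × 9.109 × 10⁻³¹ × 1.618 × 10⁻¹⁷) = 5.429 × 10⁻²⁴ kg·m/s.
λ = h/p = 6.626 × 10⁻³⁴ / 5.429 × 10⁻²⁴ = 1.22 × 10⁻¹⁰ m = 122 pm.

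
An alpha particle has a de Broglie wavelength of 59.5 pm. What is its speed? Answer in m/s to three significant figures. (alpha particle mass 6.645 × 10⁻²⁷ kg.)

p = h/λ = 6.626 × 10⁻³⁴ / 5.950 × 10⁻¹¹ = 1.114 × 10⁻²³ kg·m/s.
v = p/m = 1.114 × 10⁻²³ / 6.645 × 10⁻²⁷ = 1.68 × 10³ m/s = 1680 m/s.

v = 1680 m/s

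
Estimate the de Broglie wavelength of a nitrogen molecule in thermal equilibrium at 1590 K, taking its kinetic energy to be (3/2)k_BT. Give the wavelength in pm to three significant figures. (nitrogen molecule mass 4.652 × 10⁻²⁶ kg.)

KE = (3/2)k_BT = 1.5 × 1.381 × 10⁻²³ × 1590 = 3.294 × 10⁻²⁰ J.
p = √(2mKE) = √(2 × 4.652 × 10⁻²⁶ × 3.294 × 10⁻²⁰) = 5.536 × 10⁻²³ kg·m/s.
λ = h/p = 1.20 × 10⁻¹¹ m = 12.0 pm.

λ = 12.0 pm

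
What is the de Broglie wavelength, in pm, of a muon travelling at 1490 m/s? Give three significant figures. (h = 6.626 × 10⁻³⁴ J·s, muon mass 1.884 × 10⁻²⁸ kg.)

p = mv = 1.884 × 10⁻²⁸ × 1490 = 2.807 × 10⁻²⁵ kg·m/s.
λ = h/p = 6.626 × 10⁻³⁴ / 2.807 × 10⁻²⁵ = 2.36 × 10⁻⁹ m = 2360 pm.

λ = 2360 pm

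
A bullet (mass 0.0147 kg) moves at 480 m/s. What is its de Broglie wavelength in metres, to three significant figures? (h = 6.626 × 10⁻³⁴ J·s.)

p = mv = 0.0147 × 480 = 7.056 kg·m/s.
λ = h/p = 6.626 × 10⁻³⁴ / 7.056 = 9.39 × 10⁻³⁵ m.

λ = 9.39 × 10⁻³⁵ m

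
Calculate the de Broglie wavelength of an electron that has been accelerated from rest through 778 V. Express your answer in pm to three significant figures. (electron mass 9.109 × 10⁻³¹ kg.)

λ = 44.0 pm

KE = eV = 1.602 × 10⁻¹⁹ × 778.0 = 1.246 × 10⁻¹⁶ J.
p = √(2mKE) = √(2 × 9.109 × 10⁻³¹ × 1.246 × 10⁻¹⁶) = 1.507 × 10⁻²³ kg·m/s.
λ = h/p = 6.626 × 10⁻³⁴ / 1.507 × 10⁻²³ = 4.40 × 10⁻¹¹ m = 44.0 pm.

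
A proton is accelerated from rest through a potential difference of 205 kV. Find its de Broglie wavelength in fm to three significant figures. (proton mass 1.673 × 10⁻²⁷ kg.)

λ = 63.2 fm

KE = eV = 1.602 × 10⁻¹⁹ × 2.050 × 10⁵ = 3.284 × 10⁻¹⁴ J.
p = √(2mKE) = √(2 × 1.673 × 10⁻²⁷ × 3.284 × 10⁻¹⁴) = 1.048 × 10⁻²⁰ kg·m/s.
λ = h/p = 6.626 × 10⁻³⁴ / 1.048 × 10⁻²⁰ = 6.32 × 10⁻¹⁴ m = 63.2 fm.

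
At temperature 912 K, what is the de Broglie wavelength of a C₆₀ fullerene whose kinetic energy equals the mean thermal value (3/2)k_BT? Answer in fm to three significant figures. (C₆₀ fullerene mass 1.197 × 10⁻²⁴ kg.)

KE = (3/2)k_BT = 1.5 × 1.381 × 10⁻²³ × 912 = 1.889 × 10⁻²⁰ J.
p = √(2mKE) = √(2 × 1.197 × 10⁻²⁴ × 1.889 × 10⁻²⁰) = 2.127 × 10⁻²² kg·m/s.
λ = h/p = 3.12 × 10⁻¹² m = 3120 fm.

λ = 3120 fm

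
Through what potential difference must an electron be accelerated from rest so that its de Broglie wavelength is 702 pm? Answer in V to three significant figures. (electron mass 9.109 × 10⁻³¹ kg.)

V = 3.05 V

p = h/λ = 6.626 × 10⁻³⁴ / 7.020 × 10⁻¹⁰ = 9.439 × 10⁻²⁵ kg·m/s.
KE = p²/(2m) = 4.890 × 10⁻¹⁹ J.
V = KE/e = 4.890 × 10⁻¹⁹ / (1.602 × 10⁻¹⁹) = 3.05 V.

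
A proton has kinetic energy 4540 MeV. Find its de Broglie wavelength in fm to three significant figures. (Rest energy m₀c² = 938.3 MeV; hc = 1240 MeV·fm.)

λ = 0.230 fm

Total energy E = KE + m₀c² = 4540 + 938.3 = 5478.3 MeV.
(pc)² = E² − (m₀c²)² = (5478.3)² − (938.3)² = 2.913 × 10⁷ MeV², so pc = 5397 MeV.
λ = hc/(pc) = 1240 MeV·fm / 5397 MeV = 0.230 fm.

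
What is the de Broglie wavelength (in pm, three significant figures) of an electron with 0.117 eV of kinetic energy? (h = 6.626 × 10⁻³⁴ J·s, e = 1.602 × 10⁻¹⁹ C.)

KE = 0.117 eV = 1.874 × 10⁻²⁰ J.
p = √(2mKE) = √(2 × 9.109 × 10⁻³¹ × 1.874 × 10⁻²⁰) = 1.848 × 10⁻²⁵ kg·m/s.
λ = h/p = 6.626 × 10⁻³⁴ / 1.848 × 10⁻²⁵ = 3.59 × 10⁻⁹ m = 3590 pm.

λ = 3590 pm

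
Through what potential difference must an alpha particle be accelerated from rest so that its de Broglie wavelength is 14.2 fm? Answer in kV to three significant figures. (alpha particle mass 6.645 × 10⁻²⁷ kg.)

p = h/λ = 6.626 × 10⁻³⁴ / 1.420 × 10⁻¹⁴ = 4.666 × 10⁻²⁰ kg·m/s.
KE = p²/(2m) = 1.638 × 10⁻¹³ J.
V = KE/2e = 1.638 × 10⁻¹³ / (2 × 1.602 × 10⁻¹⁹) = 511 kV.

V = 511 kV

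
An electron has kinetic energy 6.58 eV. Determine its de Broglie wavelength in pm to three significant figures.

KE = 6.58 eV = 1.054 × 10⁻¹⁸ J.
p = √(2mKE) = √(2 × 9.109 × 10⁻³¹ × 1.054 × 10⁻¹⁸) = 1.386 × 10⁻²⁴ kg·m/s.
λ = h/p = 6.626 × 10⁻³⁴ / 1.386 × 10⁻²⁴ = 4.78 × 10⁻¹⁰ m = 478 pm.

λ = 478 pm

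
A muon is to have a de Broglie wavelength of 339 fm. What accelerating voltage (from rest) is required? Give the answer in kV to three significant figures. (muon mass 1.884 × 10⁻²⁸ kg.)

p = h/λ = 6.626 × 10⁻³⁴ / 3.390 × 10⁻¹³ = 1.955 × 10⁻²¹ kg·m/s.
KE = p²/(2m) = 1.014 × 10⁻¹⁴ J.
V = KE/e = 1.014 × 10⁻¹⁴ / (1.602 × 10⁻¹⁹) = 63.3 kV.

V = 63.3 kV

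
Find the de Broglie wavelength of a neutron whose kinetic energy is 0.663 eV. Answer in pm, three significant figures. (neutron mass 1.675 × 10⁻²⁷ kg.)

λ = 35.1 pm

KE = 0.663 eV = 1.062 × 10⁻¹⁹ J.
p = √(2mKE) = √(2 × 1.675 × 10⁻²⁷ × 1.062 × 10⁻¹⁹) = 1.886 × 10⁻²³ kg·m/s.
λ = h/p = 6.626 × 10⁻³⁴ / 1.886 × 10⁻²³ = 3.51 × 10⁻¹¹ m = 35.1 pm.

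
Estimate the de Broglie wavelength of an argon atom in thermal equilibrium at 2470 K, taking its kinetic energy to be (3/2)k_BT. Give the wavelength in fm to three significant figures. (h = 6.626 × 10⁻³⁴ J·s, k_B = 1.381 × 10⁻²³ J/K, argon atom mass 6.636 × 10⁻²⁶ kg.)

λ = 8040 fm

KE = (3/2)k_BT = 1.5 × 1.381 × 10⁻²³ × 2470 = 5.117 × 10⁻²⁰ J.
p = √(2mKE) = √(2 × 6.636 × 10⁻²⁶ × 5.117 × 10⁻²⁰) = 8.241 × 10⁻²³ kg·m/s.
λ = h/p = 8.04 × 10⁻¹² m = 8040 fm.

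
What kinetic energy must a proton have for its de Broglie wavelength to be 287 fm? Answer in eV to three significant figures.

KE = 9940 eV

p = h/λ = 6.626 × 10⁻³⁴ / 2.870 × 10⁻¹³ = 2.309 × 10⁻²¹ kg·m/s.
KE = p²/(2m) = (2.309 × 10⁻²¹)² / (2 × 1.673 × 10⁻²⁷) = 1.593 × 10⁻¹⁵ J = 9940 eV.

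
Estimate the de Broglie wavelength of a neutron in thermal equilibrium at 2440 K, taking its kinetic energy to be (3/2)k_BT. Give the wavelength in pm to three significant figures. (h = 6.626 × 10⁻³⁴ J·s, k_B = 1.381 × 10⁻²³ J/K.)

KE = (3/2)k_BT = 1.5 × 1.381 × 10⁻²³ × 2440 = 5.054 × 10⁻²⁰ J.
p = √(2mKE) = √(2 × 1.675 × 10⁻²⁷ × 5.054 × 10⁻²⁰) = 1.301 × 10⁻²³ kg·m/s.
λ = h/p = 5.09 × 10⁻¹¹ m = 50.9 pm.

λ = 50.9 pm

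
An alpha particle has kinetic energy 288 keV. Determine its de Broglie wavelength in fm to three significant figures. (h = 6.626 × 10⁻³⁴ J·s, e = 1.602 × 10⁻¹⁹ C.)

KE = 288 keV = 4.614 × 10⁻¹⁴ J.
p = √(2mKE) = √(2 × 6.645 × 10⁻²⁷ × 4.614 × 10⁻¹⁴) = 2.476 × 10⁻²⁰ kg·m/s.
λ = h/p = 6.626 × 10⁻³⁴ / 2.476 × 10⁻²⁰ = 2.68 × 10⁻¹⁴ m = 26.8 fm.

λ = 26.8 fm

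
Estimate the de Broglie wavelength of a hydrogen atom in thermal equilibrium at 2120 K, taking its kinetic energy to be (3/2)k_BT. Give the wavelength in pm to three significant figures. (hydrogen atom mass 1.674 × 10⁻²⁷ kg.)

λ = 54.6 pm

KE = (3/2)k_BT = 1.5 × 1.381 × 10⁻²³ × 2120 = 4.392 × 10⁻²⁰ J.
p = √(2mKE) = √(2 × 1.674 × 10⁻²⁷ × 4.392 × 10⁻²⁰) = 1.213 × 10⁻²³ kg·m/s.
λ = h/p = 5.46 × 10⁻¹¹ m = 54.6 pm.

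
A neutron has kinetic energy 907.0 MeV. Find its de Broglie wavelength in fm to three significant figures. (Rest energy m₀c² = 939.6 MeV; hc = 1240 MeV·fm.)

Total energy E = KE + m₀c² = 907.0 + 939.6 = 1846.6 MeV.
(pc)² = E² − (m₀c²)² = (1846.6)² − (939.6)² = 2.527 × 10⁶ MeV², so pc = 1590 MeV.
λ = hc/(pc) = 1240 MeV·fm / 1590 MeV = 0.780 fm.

λ = 0.780 fm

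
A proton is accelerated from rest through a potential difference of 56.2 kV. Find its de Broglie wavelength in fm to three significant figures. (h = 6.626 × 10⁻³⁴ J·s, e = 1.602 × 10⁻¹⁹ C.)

λ = 121 fm

KE = eV = 1.602 × 10⁻¹⁹ × 5.620 × 10⁴ = 9.003 × 10⁻¹⁵ J.
p = √(2mKE) = √(2 × 1.673 × 10⁻²⁷ × 9.003 × 10⁻¹⁵) = 5.489 × 10⁻²¹ kg·m/s.
λ = h/p = 6.626 × 10⁻³⁴ / 5.489 × 10⁻²¹ = 1.21 × 10⁻¹³ m = 121 fm.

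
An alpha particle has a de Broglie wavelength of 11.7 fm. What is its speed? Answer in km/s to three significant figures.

p = h/λ = 6.626 × 10⁻³⁴ / 1.170 × 10⁻¹⁴ = 5.663 × 10⁻²⁰ kg·m/s.
v = p/m = 5.663 × 10⁻²⁰ / 6.645 × 10⁻²⁷ = 8.52 × 10⁶ m/s = 8520 km/s.

v = 8520 km/s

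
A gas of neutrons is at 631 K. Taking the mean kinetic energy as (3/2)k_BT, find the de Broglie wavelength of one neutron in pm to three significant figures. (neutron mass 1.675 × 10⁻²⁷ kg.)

λ = 100 pm

KE = (3/2)k_BT = 1.5 × 1.381 × 10⁻²³ × 631 = 1.307 × 10⁻²⁰ J.
p = √(2mKE) = √(2 × 1.675 × 10⁻²⁷ × 1.307 × 10⁻²⁰) = 6.617 × 10⁻²⁴ kg·m/s.
λ = h/p = 1.00 × 10⁻¹⁰ m = 100 pm.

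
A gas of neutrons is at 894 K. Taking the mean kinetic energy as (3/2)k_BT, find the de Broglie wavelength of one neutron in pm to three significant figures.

KE = (3/2)k_BT = 1.5 × 1.381 × 10⁻²³ × 894 = 1.852 × 10⁻²⁰ J.
p = √(2mKE) = √(2 × 1.675 × 10⁻²⁷ × 1.852 × 10⁻²⁰) = 7.877 × 10⁻²⁴ kg·m/s.
λ = h/p = 8.41 × 10⁻¹¹ m = 84.1 pm.

λ = 84.1 pm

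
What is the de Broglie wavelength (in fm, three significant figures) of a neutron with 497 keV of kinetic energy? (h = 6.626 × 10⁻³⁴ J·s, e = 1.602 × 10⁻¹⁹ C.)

KE = 497 keV = 7.962 × 10⁻¹⁴ J.
p = √(2mKE) = √(2 × 1.675 × 10⁻²⁷ × 7.962 × 10⁻¹⁴) = 1.633 × 10⁻²⁰ kg·m/s.
λ = h/p = 6.626 × 10⁻³⁴ / 1.633 × 10⁻²⁰ = 4.06 × 10⁻¹⁴ m = 40.6 fm.

λ = 40.6 fm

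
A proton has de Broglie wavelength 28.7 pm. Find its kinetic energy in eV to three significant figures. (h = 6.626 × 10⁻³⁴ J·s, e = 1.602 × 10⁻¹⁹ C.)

KE = 0.994 eV

p = h/λ = 6.626 × 10⁻³⁴ / 2.870 × 10⁻¹¹ = 2.309 × 10⁻²³ kg·m/s.
KE = p²/(2m) = (2.309 × 10⁻²³)² / (2 × 1.673 × 10⁻²⁷) = 1.593 × 10⁻¹⁹ J = 0.994 eV.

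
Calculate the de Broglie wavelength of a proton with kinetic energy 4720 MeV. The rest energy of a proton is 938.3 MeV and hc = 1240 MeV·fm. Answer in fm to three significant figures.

Total energy E = KE + m₀c² = 4720 + 938.3 = 5658.3 MeV.
(pc)² = E² − (m₀c²)² = (5658.3)² − (938.3)² = 3.114 × 10⁷ MeV², so pc = 5580 MeV.
λ = hc/(pc) = 1240 MeV·fm / 5580 MeV = 0.222 fm.

λ = 0.222 fm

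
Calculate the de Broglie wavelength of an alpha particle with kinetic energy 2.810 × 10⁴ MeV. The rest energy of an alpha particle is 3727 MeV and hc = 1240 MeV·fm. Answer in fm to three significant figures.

Total energy E = KE + m₀c² = 2.810 × 10⁴ + 3727 = 31827 MeV.
(pc)² = E² − (m₀c²)² = (31827)² − (3727)² = 9.991 × 10⁸ MeV², so pc = 3.161 × 10⁴ MeV.
λ = hc/(pc) = 1240 MeV·fm / 3.161 × 10⁴ MeV = 0.0392 fm.

λ = 0.0392 fm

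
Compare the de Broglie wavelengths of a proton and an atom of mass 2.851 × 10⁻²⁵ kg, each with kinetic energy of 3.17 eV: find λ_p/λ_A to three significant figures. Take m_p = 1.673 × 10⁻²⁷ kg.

At fixed KE, p = √(2mKE) so λ = h/p ∝ 1/√m.
λ_p/λ_A = √(m_A/m_p) = √(2.851 × 10⁻²⁵/1.673 × 10⁻²⁷) = √(170.4) = 13.1.

λ_p/λ_A = 13.1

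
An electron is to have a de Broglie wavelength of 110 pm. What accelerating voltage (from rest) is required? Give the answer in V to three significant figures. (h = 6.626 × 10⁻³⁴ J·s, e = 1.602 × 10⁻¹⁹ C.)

V = 124 V

p = h/λ = 6.626 × 10⁻³⁴ / 1.100 × 10⁻¹⁰ = 6.024 × 10⁻²⁴ kg·m/s.
KE = p²/(2m) = 1.992 × 10⁻¹⁷ J.
V = KE/e = 1.992 × 10⁻¹⁷ / (1.602 × 10⁻¹⁹) = 124 V.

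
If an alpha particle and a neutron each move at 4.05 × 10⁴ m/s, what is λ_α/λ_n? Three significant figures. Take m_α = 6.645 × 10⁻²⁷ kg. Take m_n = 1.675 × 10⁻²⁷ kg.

At fixed v, p = mv so λ = h/(mv) ∝ 1/m.
λ_α/λ_n = m_n/m_α = 1.675 × 10⁻²⁷/6.645 × 10⁻²⁷ = 0.252.

λ_α/λ_n = 0.252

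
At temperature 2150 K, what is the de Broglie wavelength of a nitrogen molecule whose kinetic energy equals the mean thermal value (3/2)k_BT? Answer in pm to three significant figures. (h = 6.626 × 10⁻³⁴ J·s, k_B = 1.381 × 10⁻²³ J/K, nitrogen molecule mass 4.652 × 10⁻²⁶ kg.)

λ = 10.3 pm

KE = (3/2)k_BT = 1.5 × 1.381 × 10⁻²³ × 2150 = 4.454 × 10⁻²⁰ J.
p = √(2mKE) = √(2 × 4.652 × 10⁻²⁶ × 4.454 × 10⁻²⁰) = 6.437 × 10⁻²³ kg·m/s.
λ = h/p = 1.03 × 10⁻¹¹ m = 10.3 pm.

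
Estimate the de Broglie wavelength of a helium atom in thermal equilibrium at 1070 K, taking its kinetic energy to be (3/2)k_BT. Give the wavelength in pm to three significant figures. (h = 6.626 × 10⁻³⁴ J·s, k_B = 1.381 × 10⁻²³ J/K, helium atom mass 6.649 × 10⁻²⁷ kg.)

KE = (3/2)k_BT = 1.5 × 1.381 × 10⁻²³ × 1070 = 2.217 × 10⁻²⁰ J.
p = √(2mKE) = √(2 × 6.649 × 10⁻²⁷ × 2.217 × 10⁻²⁰) = 1.717 × 10⁻²³ kg·m/s.
λ = h/p = 3.86 × 10⁻¹¹ m = 38.6 pm.

λ = 38.6 pm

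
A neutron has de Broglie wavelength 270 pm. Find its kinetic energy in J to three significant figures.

p = h/λ = 6.626 × 10⁻³⁴ / 2.700 × 10⁻¹⁰ = 2.454 × 10⁻²⁴ kg·m/s.
KE = p²/(2m) = (2.454 × 10⁻²⁴)² / (2 × 1.675 × 10⁻²⁷) = 1.798 × 10⁻²¹ J = 1.80 × 10⁻²¹ J.

KE = 1.80 × 10⁻²¹ J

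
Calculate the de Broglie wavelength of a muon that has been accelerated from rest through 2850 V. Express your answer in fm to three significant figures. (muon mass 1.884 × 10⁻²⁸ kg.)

λ = 1600 fm

KE = eV = 1.602 × 10⁻¹⁹ × 2850 = 4.566 × 10⁻¹⁶ J.
p = √(2mKE) = √(2 × 1.884 × 10⁻²⁸ × 4.566 × 10⁻¹⁶) = 4.148 × 10⁻²² kg·m/s.
λ = h/p = 6.626 × 10⁻³⁴ / 4.148 × 10⁻²² = 1.60 × 10⁻¹² m = 1600 fm.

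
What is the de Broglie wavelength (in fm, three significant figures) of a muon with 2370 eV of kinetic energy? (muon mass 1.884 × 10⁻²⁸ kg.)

KE = 2370 eV = 3.797 × 10⁻¹⁶ J.
p = √(2mKE) = √(2 × 1.884 × 10⁻²⁸ × 3.797 × 10⁻¹⁶) = 3.782 × 10⁻²² kg·m/s.
λ = h/p = 6.626 × 10⁻³⁴ / 3.782 × 10⁻²² = 1.75 × 10⁻¹² m = 1750 fm.

λ = 1750 fm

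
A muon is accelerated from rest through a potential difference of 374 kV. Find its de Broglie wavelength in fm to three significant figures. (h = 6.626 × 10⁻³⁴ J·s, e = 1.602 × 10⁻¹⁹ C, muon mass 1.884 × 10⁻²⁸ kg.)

KE = eV = 1.602 × 10⁻¹⁹ × 3.740 × 10⁵ = 5.991 × 10⁻¹⁴ J.
p = √(2mKE) = √(2 × 1.884 × 10⁻²⁸ × 5.991 × 10⁻¹⁴) = 4.751 × 10⁻²¹ kg·m/s.
λ = h/p = 6.626 × 10⁻³⁴ / 4.751 × 10⁻²¹ = 1.39 × 10⁻¹³ m = 139 fm.

λ = 139 fm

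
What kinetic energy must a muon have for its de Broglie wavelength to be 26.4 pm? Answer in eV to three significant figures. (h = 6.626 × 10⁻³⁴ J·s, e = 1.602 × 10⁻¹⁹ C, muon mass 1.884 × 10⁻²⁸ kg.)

KE = 10.4 eV

p = h/λ = 6.626 × 10⁻³⁴ / 2.640 × 10⁻¹¹ = 2.510 × 10⁻²³ kg·m/s.
KE = p²/(2m) = (2.510 × 10⁻²³)² / (2 × 1.884 × 10⁻²⁸) = 1.672 × 10⁻¹⁸ J = 10.4 eV.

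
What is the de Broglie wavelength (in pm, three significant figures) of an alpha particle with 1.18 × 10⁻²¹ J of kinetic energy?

p = √(2mKE) = √(2 × 6.645 × 10⁻²⁷ × 1.180 × 10⁻²¹) = 3.960 × 10⁻²⁴ kg·m/s.
λ = h/p = 6.626 × 10⁻³⁴ / 3.960 × 10⁻²⁴ = 1.67 × 10⁻¹⁰ m = 167 pm.

λ = 167 pm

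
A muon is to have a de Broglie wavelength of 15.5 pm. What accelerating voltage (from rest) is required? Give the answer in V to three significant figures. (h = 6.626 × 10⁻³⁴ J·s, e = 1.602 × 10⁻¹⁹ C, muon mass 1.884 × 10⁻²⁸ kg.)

p = h/λ = 6.626 × 10⁻³⁴ / 1.550 × 10⁻¹¹ = 4.275 × 10⁻²³ kg·m/s.
KE = p²/(2m) = 4.850 × 10⁻¹⁸ J.
V = KE/e = 4.850 × 10⁻¹⁸ / (1.602 × 10⁻¹⁹) = 30.3 V.

V = 30.3 V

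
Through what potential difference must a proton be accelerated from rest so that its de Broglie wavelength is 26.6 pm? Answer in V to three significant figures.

V = 1.16 V

p = h/λ = 6.626 × 10⁻³⁴ / 2.660 × 10⁻¹¹ = 2.491 × 10⁻²³ kg·m/s.
KE = p²/(2m) = 1.854 × 10⁻¹⁹ J.
V = KE/e = 1.854 × 10⁻¹⁹ / (1.602 × 10⁻¹⁹) = 1.16 V.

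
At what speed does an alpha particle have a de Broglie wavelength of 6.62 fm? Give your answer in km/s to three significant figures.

v = 1.51 × 10⁴ km/s

p = h/λ = 6.626 × 10⁻³⁴ / 6.620 × 10⁻¹⁵ = 1.001 × 10⁻¹⁹ kg·m/s.
v = p/m = 1.001 × 10⁻¹⁹ / 6.645 × 10⁻²⁷ = 1.51 × 10⁷ m/s = 1.51 × 10⁴ km/s.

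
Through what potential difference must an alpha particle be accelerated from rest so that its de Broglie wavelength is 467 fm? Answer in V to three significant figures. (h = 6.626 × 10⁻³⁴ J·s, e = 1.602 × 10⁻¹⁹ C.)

V = 473 V

p = h/λ = 6.626 × 10⁻³⁴ / 4.670 × 10⁻¹³ = 1.419 × 10⁻²¹ kg·m/s.
KE = p²/(2m) = 1.515 × 10⁻¹⁶ J.
V = KE/2e = 1.515 × 10⁻¹⁶ / (2 × 1.602 × 10⁻¹⁹) = 473 V.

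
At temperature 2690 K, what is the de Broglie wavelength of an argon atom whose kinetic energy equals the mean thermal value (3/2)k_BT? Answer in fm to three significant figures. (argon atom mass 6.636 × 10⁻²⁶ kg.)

λ = 7700 fm

KE = (3/2)k_BT = 1.5 × 1.381 × 10⁻²³ × 2690 = 5.572 × 10⁻²⁰ J.
p = √(2mKE) = √(2 × 6.636 × 10⁻²⁶ × 5.572 × 10⁻²⁰) = 8.600 × 10⁻²³ kg·m/s.
λ = h/p = 7.70 × 10⁻¹² m = 7700 fm.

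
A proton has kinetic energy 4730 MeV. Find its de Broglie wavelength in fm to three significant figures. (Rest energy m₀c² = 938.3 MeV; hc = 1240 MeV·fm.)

Total energy E = KE + m₀c² = 4730 + 938.3 = 5668.3 MeV.
(pc)² = E² − (m₀c²)² = (5668.3)² − (938.3)² = 3.125 × 10⁷ MeV², so pc = 5590 MeV.
λ = hc/(pc) = 1240 MeV·fm / 5590 MeV = 0.222 fm.

λ = 0.222 fm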